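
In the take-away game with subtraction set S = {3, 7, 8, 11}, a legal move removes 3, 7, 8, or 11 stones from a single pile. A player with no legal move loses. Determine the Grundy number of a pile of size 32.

n :  0  1  2  3  4  5  6  7  8  9 10 11 12 13 14 15 16 17 18 19 20 21 22 23 24 25 26 27 28 29 30 31 32
G :  0  0  0  1  1  1  0  2  2  1  3  3  2  2  4  0  0  2  1  1  0  0  2  1  1  0  2  2  1  3  0  2  2

2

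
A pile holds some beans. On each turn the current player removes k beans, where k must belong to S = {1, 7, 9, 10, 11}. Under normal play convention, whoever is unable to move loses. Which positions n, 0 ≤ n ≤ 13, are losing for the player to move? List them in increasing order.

G(0) = 0
G(1) = mex{0} = 1
G(2) = mex{1} = 0
G(3) = mex{0} = 1
G(4) = mex{1} = 0
G(5) = mex{0} = 1
G(6) = mex{1} = 0
G(7) = mex{0,0} = 1
G(8) = mex{1,1} = 0
G(9) = mex{0,0,0} = 1
G(10) = mex{1,1,1,0} = 2
G(11) = mex{2,0,0,1,0} = 3
G(12) = mex{3,1,1,0,1} = 2
G(13) = mex{2,0,0,1,0} = 3
P-positions are exactly the n with G(n) = 0.

0, 2, 4, 6, 8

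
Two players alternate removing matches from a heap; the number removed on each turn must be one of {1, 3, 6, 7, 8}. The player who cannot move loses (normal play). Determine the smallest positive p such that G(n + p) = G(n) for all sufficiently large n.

13

n :  0  1  2  3  4  5  6  7  8  9 10 11 12 13 14 15 16 17 18 19 20 21 22 23 24 25 26 27
G :  0  1  0  1  0  1  2  3  2  3  2  3  4  0  1  0  1  0  1  2  3  2  3  2  3  4  0  1
G(n+13) = G(n) holds for n = 0,…,7 (a full window of length max(S) = 8), so the sequence is purely periodic with period 13.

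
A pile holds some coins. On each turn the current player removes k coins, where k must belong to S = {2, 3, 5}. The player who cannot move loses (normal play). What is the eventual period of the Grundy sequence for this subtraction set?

G(0) = 0
G(1) = mex{} = 0
G(2) = mex{0} = 1
G(3) = mex{0,0} = 1
G(4) = mex{1,0} = 2
G(5) = mex{1,1,0} = 2
G(6) = mex{2,1,0} = 3
G(7) = mex{2,2,1} = 0
G(8) = mex{3,2,1} = 0
G(9) = mex{0,3,2} = 1
G(10) = mex{0,0,2} = 1
G(11) = mex{1,0,3} = 2
G(12) = mex{1,1,0} = 2
G(13) = mex{2,1,0} = 3
G(14) = mex{2,2,1} = 0
G(15) = mex{3,2,1} = 0
G(n+7) = G(n) holds for n = 0,…,4 (a full window of length max(S) = 5), so the sequence is purely periodic with period 7.

7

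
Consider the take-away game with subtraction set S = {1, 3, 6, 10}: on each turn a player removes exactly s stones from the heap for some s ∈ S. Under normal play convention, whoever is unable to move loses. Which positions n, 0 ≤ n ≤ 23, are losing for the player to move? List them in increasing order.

0, 2, 4, 9, 11, 13, 18, 20, 22

n :  0  1  2  3  4  5  6  7  8  9 10 11 12 13 14 15 16 17 18 19 20 21 22 23
G :  0  1  0  1  0  1  2  3  2  0  1  0  1  0  1  2  3  2  0  1  0  1  0  1
P-positions are exactly the n with G(n) = 0.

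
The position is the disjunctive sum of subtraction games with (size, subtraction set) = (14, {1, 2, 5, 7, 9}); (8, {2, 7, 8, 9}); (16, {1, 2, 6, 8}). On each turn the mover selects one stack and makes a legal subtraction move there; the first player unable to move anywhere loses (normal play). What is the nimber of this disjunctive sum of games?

Stack A, S = {1, 2, 5, 7, 9}:
n :  0  1  2  3  4  5  6  7  8  9 10 11 12 13 14
G :  0  1  2  0  1  2  0  1  2  3  4  5  3  4  0
G_A(14) = 0.
Stack B, S = {2, 7, 8, 9}:
G(0) = 0
G(1) = mex{} = 0
G(2) = mex{0} = 1
G(3) = mex{0} = 1
G(4) = mex{1} = 0
G(5) = mex{1} = 0
G(6) = mex{0} = 1
G(7) = mex{0,0} = 1
G(8) = mex{1,0,0} = 2
G_B(8) = 2.
Stack C, S = {1, 2, 6, 8}:
n :  0  1  2  3  4  5  6  7  8  9 10 11 12 13 14 15 16
G :  0  1  2  0  1  2  3  0  1  2  0  1  2  3  0  1  2
G_C(16) = 2.
Combined Grundy value = 0 ⊕ 2 ⊕ 2 = 0.

0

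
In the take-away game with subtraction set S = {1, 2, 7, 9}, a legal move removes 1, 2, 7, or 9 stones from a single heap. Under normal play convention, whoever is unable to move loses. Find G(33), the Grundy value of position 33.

0

n :  0  1  2  3  4  5  6  7  8  9 10 11 12 13 14 15 16 17 18 19 20 21 22 23 24 25 26 27 28 29 30 31 32 33
G :  0  1  2  0  1  2  0  1  2  3  4  0  1  2  0  1  2  0  1  2  3  4  0  1  2  0  1  2  0  1  2  3  4  0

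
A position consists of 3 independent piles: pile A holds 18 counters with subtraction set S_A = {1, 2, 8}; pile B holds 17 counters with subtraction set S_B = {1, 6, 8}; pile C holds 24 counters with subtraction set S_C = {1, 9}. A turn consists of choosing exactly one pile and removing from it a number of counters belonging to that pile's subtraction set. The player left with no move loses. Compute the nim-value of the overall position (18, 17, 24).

1

Pile A, S = {1, 2, 8}:
G(0) = 0
G(1) = mex{0} = 1
G(2) = mex{1,0} = 2
G(3) = mex{2,1} = 0
G(4) = mex{0,2} = 1
G(5) = mex{1,0} = 2
G(6) = mex{2,1} = 0
G(7) = mex{0,2} = 1
G(8) = mex{1,0,0} = 2
G(9) = mex{2,1,1} = 0
G(10) = mex{0,2,2} = 1
G(11) = mex{1,0,0} = 2
G(12) = mex{2,1,1} = 0
G(13) = mex{0,2,2} = 1
G(14) = mex{1,0,0} = 2
G(15) = mex{2,1,1} = 0
G(16) = mex{0,2,2} = 1
G(17) = mex{1,0,0} = 2
G(18) = mex{2,1,1} = 0
G_A(18) = 0.
Pile B, S = {1, 6, 8}:
G(0) = 0
G(1) = mex{0} = 1
G(2) = mex{1} = 0
G(3) = mex{0} = 1
G(4) = mex{1} = 0
G(5) = mex{0} = 1
G(6) = mex{1,0} = 2
G(7) = mex{2,1} = 0
G(8) = mex{0,0,0} = 1
G(9) = mex{1,1,1} = 0
G(10) = mex{0,0,0} = 1
G(11) = mex{1,1,1} = 0
G(12) = mex{0,2,0} = 1
G(13) = mex{1,0,1} = 2
G(14) = mex{2,1,2} = 0
G(15) = mex{0,0,0} = 1
G(16) = mex{1,1,1} = 0
G(17) = mex{0,0,0} = 1
G_B(17) = 1.
Pile C, S = {1, 9}:
n :  0  1  2  3  4  5  6  7  8  9 10 11 12 13 14 15 16 17 18 19 20 21 22 23 24
G :  0  1  0  1  0  1  0  1  0  1  0  1  0  1  0  1  0  1  0  1  0  1  0  1  0
G_C(24) = 0.
Combined Grundy value = 0 ⊕ 1 ⊕ 0 = 1.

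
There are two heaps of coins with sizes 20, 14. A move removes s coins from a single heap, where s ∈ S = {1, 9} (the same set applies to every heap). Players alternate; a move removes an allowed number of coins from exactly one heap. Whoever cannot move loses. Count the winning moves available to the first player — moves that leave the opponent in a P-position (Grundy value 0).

All heaps use S = {1, 9}:
G(0) = 0
G(1) = mex{0} = 1
G(2) = mex{1} = 0
G(3) = mex{0} = 1
G(4) = mex{1} = 0
G(5) = mex{0} = 1
G(6) = mex{1} = 0
G(7) = mex{0} = 1
G(8) = mex{1} = 0
G(9) = mex{0,0} = 1
G(10) = mex{1,1} = 0
G(11) = mex{0,0} = 1
G(12) = mex{1,1} = 0
G(13) = mex{0,0} = 1
G(14) = mex{1,1} = 0
G(15) = mex{0,0} = 1
G(16) = mex{1,1} = 0
G(17) = mex{0,0} = 1
G(18) = mex{1,1} = 0
G(19) = mex{0,0} = 1
G(20) = mex{1,1} = 0
Heap A: G(20) = 0.
Heap B: G(14) = 0.
Combined Grundy value = 0 ⊕ 0 = 0.
A winning move leaves total XOR = 0, i.e. changes one component's Grundy value g to g ⊕ X where X is the current total.
Heap A: target g' = 0⊕0 = 0, but every legal move changes the Grundy value (mex property), so 0 moves.
Heap B: target g' = 0⊕0 = 0, but every legal move changes the Grundy value (mex property), so 0 moves.

0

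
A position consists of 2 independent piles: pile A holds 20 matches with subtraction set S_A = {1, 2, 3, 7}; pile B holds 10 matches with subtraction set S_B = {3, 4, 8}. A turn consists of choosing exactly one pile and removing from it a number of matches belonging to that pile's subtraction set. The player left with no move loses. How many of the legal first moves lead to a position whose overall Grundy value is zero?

4

Pile A, S = {1, 2, 3, 7}:
G(0) = 0
G(1) = mex{0} = 1
G(2) = mex{1,0} = 2
G(3) = mex{2,1,0} = 3
G(4) = mex{3,2,1} = 0
G(5) = mex{0,3,2} = 1
G(6) = mex{1,0,3} = 2
G(7) = mex{2,1,0,0} = 3
G(8) = mex{3,2,1,1} = 0
G(9) = mex{0,3,2,2} = 1
G(10) = mex{1,0,3,3} = 2
G(11) = mex{2,1,0,0} = 3
G(12) = mex{3,2,1,1} = 0
G(13) = mex{0,3,2,2} = 1
G(14) = mex{1,0,3,3} = 2
G(15) = mex{2,1,0,0} = 3
G(16) = mex{3,2,1,1} = 0
G(17) = mex{0,3,2,2} = 1
G(18) = mex{1,0,3,3} = 2
G(19) = mex{2,1,0,0} = 3
G(20) = mex{3,2,1,1} = 0
G_A(20) = 0.
Pile B, S = {3, 4, 8}:
n :  0  1  2  3  4  5  6  7  8  9 10
G :  0  0  0  1  1  1  2  0  2  3  1
G_B(10) = 1.
Combined Grundy value = 0 ⊕ 1 = 1.
A winning move leaves total XOR = 0, i.e. changes one component's Grundy value g to g ⊕ X where X is the current total.
Pile A: need g' = 0⊕1 = 1. Options: 20−1→G=3, 20−2→G=2, 20−3→G=1, 20−7→G=1. Hits: 2.
Pile B: need g' = 1⊕1 = 0. Options: 10−3→G=0, 10−4→G=2, 10−8→G=0. Hits: 2.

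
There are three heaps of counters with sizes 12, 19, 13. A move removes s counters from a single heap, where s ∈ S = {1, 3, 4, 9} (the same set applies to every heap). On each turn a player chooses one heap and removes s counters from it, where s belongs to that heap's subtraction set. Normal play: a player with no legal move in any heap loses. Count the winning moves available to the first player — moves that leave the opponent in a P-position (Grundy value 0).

4

All heaps use S = {1, 3, 4, 9}:
n :  0  1  2  3  4  5  6  7  8  9 10 11 12 13 14 15 16 17 18 19
G :  0  1  0  1  2  3  2  0  1  4  3  2  0  1  0  1  2  3  2  0
Heap A: G(12) = 0.
Heap B: G(19) = 0.
Heap C: G(13) = 1.
Combined Grundy value = 0 ⊕ 0 ⊕ 1 = 1.
A winning move leaves total XOR = 0, i.e. changes one component's Grundy value g to g ⊕ X where X is the current total.
Heap A: need g' = 0⊕1 = 1. Options: 12−1→G=2, 12−3→G=4, 12−4→G=1, 12−9→G=1. Hits: 2.
Heap B: need g' = 0⊕1 = 1. Options: 19−1→G=2, 19−3→G=2, 19−4→G=1, 19−9→G=3. Hits: 1.
Heap C: need g' = 1⊕1 = 0. Options: 13−1→G=0, 13−3→G=3, 13−4→G=4, 13−9→G=2. Hits: 1.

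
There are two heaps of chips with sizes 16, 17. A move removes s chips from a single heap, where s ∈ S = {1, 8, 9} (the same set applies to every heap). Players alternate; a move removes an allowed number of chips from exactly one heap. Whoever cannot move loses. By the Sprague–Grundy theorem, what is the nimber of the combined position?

All heaps use S = {1, 8, 9}:
G(0) = 0
G(1) = mex{0} = 1
G(2) = mex{1} = 0
G(3) = mex{0} = 1
G(4) = mex{1} = 0
G(5) = mex{0} = 1
G(6) = mex{1} = 0
G(7) = mex{0} = 1
G(8) = mex{1,0} = 2
G(9) = mex{2,1,0} = 3
G(10) = mex{3,0,1} = 2
G(11) = mex{2,1,0} = 3
G(12) = mex{3,0,1} = 2
G(13) = mex{2,1,0} = 3
G(14) = mex{3,0,1} = 2
G(15) = mex{2,1,0} = 3
G(16) = mex{3,2,1} = 0
G(17) = mex{0,3,2} = 1
Heap A: G(16) = 0.
Heap B: G(17) = 1.
Combined Grundy value = 0 ⊕ 1 = 1.

1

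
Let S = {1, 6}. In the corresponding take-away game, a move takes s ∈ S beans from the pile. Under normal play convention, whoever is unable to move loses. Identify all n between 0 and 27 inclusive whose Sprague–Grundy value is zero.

0, 2, 4, 7, 9, 11, 14, 16, 18, 21, 23, 25

G(0) = 0
G(1) = mex{0} = 1
G(2) = mex{1} = 0
G(3) = mex{0} = 1
G(4) = mex{1} = 0
G(5) = mex{0} = 1
G(6) = mex{1,0} = 2
G(7) = mex{2,1} = 0
G(8) = mex{0,0} = 1
G(9) = mex{1,1} = 0
G(10) = mex{0,0} = 1
G(11) = mex{1,1} = 0
G(12) = mex{0,2} = 1
G(13) = mex{1,0} = 2
G(14) = mex{2,1} = 0
G(15) = mex{0,0} = 1
G(16) = mex{1,1} = 0
G(17) = mex{0,0} = 1
G(18) = mex{1,1} = 0
G(19) = mex{0,2} = 1
G(20) = mex{1,0} = 2
G(21) = mex{2,1} = 0
G(22) = mex{0,0} = 1
G(23) = mex{1,1} = 0
G(24) = mex{0,0} = 1
G(25) = mex{1,1} = 0
G(26) = mex{0,2} = 1
G(27) = mex{1,0} = 2
P-positions are exactly the n with G(n) = 0.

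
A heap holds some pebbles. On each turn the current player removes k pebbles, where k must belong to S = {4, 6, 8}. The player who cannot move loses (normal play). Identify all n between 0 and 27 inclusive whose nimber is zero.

n :  0  1  2  3  4  5  6  7  8  9 10 11 12 13 14 15 16 17 18 19 20 21 22 23 24 25 26 27
G :  0  0  0  0  1  1  1  1  2  2  2  2  0  0  0  0  1  1  1  1  2  2  2  2  0  0  0  0
P-positions are exactly the n with G(n) = 0.

0, 1, 2, 3, 12, 13, 14, 15, 24, 25, 26, 27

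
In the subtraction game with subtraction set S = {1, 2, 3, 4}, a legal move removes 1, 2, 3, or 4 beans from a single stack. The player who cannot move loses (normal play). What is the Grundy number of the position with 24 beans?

4

G(0) = 0
G(1) = mex{0} = 1
G(2) = mex{1,0} = 2
G(3) = mex{2,1,0} = 3
G(4) = mex{3,2,1,0} = 4
G(5) = mex{4,3,2,1} = 0
G(6) = mex{0,4,3,2} = 1
G(7) = mex{1,0,4,3} = 2
G(8) = mex{2,1,0,4} = 3
G(9) = mex{3,2,1,0} = 4
G(10) = mex{4,3,2,1} = 0
G(11) = mex{0,4,3,2} = 1
G(12) = mex{1,0,4,3} = 2
G(13) = mex{2,1,0,4} = 3
G(14) = mex{3,2,1,0} = 4
G(15) = mex{4,3,2,1} = 0
G(16) = mex{0,4,3,2} = 1
G(17) = mex{1,0,4,3} = 2
G(18) = mex{2,1,0,4} = 3
G(19) = mex{3,2,1,0} = 4
G(20) = mex{4,3,2,1} = 0
G(21) = mex{0,4,3,2} = 1
G(22) = mex{1,0,4,3} = 2
G(23) = mex{2,1,0,4} = 3
G(24) = mex{3,2,1,0} = 4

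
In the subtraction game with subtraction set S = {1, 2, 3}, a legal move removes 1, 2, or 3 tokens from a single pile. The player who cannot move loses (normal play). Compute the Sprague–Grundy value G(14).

2

n :  0  1  2  3  4  5  6  7  8  9 10 11 12 13 14
G :  0  1  2  3  0  1  2  3  0  1  2  3  0  1  2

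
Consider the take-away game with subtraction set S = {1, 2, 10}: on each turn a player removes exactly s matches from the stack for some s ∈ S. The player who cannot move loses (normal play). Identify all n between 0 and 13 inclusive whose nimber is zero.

0, 3, 6, 9, 12

G(0) = 0
G(1) = mex{0} = 1
G(2) = mex{1,0} = 2
G(3) = mex{2,1} = 0
G(4) = mex{0,2} = 1
G(5) = mex{1,0} = 2
G(6) = mex{2,1} = 0
G(7) = mex{0,2} = 1
G(8) = mex{1,0} = 2
G(9) = mex{2,1} = 0
G(10) = mex{0,2,0} = 1
G(11) = mex{1,0,1} = 2
G(12) = mex{2,1,2} = 0
G(13) = mex{0,2,0} = 1
P-positions are exactly the n with G(n) = 0.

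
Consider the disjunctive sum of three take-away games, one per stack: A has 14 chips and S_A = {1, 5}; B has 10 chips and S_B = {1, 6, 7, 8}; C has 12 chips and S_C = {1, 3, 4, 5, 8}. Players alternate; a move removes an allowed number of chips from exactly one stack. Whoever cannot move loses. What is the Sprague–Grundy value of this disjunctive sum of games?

3

Stack A, S = {1, 5}:
G(0) = 0
G(1) = mex{0} = 1
G(2) = mex{1} = 0
G(3) = mex{0} = 1
G(4) = mex{1} = 0
G(5) = mex{0,0} = 1
G(6) = mex{1,1} = 0
G(7) = mex{0,0} = 1
G(8) = mex{1,1} = 0
G(9) = mex{0,0} = 1
G(10) = mex{1,1} = 0
G(11) = mex{0,0} = 1
G(12) = mex{1,1} = 0
G(13) = mex{0,0} = 1
G(14) = mex{1,1} = 0
G_A(14) = 0.
Stack B, S = {1, 6, 7, 8}:
n :  0  1  2  3  4  5  6  7  8  9 10
G :  0  1  0  1  0  1  2  3  2  3  2
G_B(10) = 2.
Stack C, S = {1, 3, 4, 5, 8}:
G(0) = 0
G(1) = mex{0} = 1
G(2) = mex{1} = 0
G(3) = mex{0,0} = 1
G(4) = mex{1,1,0} = 2
G(5) = mex{2,0,1,0} = 3
G(6) = mex{3,1,0,1} = 2
G(7) = mex{2,2,1,0} = 3
G(8) = mex{3,3,2,1,0} = 4
G(9) = mex{4,2,3,2,1} = 0
G(10) = mex{0,3,2,3,0} = 1
G(11) = mex{1,4,3,2,1} = 0
G(12) = mex{0,0,4,3,2} = 1
G_C(12) = 1.
Combined Grundy value = 0 ⊕ 2 ⊕ 1 = 3.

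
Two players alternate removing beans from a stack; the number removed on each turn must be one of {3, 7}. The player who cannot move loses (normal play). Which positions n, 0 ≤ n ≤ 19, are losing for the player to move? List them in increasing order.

0, 1, 2, 6, 10, 11, 12, 16

G(0) = 0
G(1) = mex{} = 0
G(2) = mex{} = 0
G(3) = mex{0} = 1
G(4) = mex{0} = 1
G(5) = mex{0} = 1
G(6) = mex{1} = 0
G(7) = mex{1,0} = 2
G(8) = mex{1,0} = 2
G(9) = mex{0,0} = 1
G(10) = mex{2,1} = 0
G(11) = mex{2,1} = 0
G(12) = mex{1,1} = 0
G(13) = mex{0,0} = 1
G(14) = mex{0,2} = 1
G(15) = mex{0,2} = 1
G(16) = mex{1,1} = 0
G(17) = mex{1,0} = 2
G(18) = mex{1,0} = 2
G(19) = mex{0,0} = 1
P-positions are exactly the n with G(n) = 0.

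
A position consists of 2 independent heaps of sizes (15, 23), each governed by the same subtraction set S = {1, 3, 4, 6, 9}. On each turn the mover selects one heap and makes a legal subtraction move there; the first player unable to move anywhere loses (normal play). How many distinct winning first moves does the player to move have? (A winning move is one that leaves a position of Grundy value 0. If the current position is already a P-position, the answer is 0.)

All heaps use S = {1, 3, 4, 6, 9}:
n :  0  1  2  3  4  5  6  7  8  9 10 11 12 13 14 15 16 17 18 19 20 21 22 23
G :  0  1  0  1  2  3  2  0  1  4  3  2  0  1  0  1  2  3  2  0  1  4  3  2
Heap A: G(15) = 1.
Heap B: G(23) = 2.
Combined Grundy value = 1 ⊕ 2 = 3.
A winning move leaves total XOR = 0, i.e. changes one component's Grundy value g to g ⊕ X where X is the current total.
Heap A: need g' = 1⊕3 = 2. Options: 15−1→G=0, 15−3→G=0, 15−4→G=2, 15−6→G=4, 15−9→G=2. Hits: 2.
Heap B: need g' = 2⊕3 = 1. Options: 23−1→G=3, 23−3→G=1, 23−4→G=0, 23−6→G=3, 23−9→G=0. Hits: 1.

3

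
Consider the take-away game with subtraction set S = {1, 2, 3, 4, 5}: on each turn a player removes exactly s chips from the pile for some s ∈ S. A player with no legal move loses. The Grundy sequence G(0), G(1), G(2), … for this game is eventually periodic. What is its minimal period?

G(0) = 0
G(1) = mex{0} = 1
G(2) = mex{1,0} = 2
G(3) = mex{2,1,0} = 3
G(4) = mex{3,2,1,0} = 4
G(5) = mex{4,3,2,1,0} = 5
G(6) = mex{5,4,3,2,1} = 0
G(7) = mex{0,5,4,3,2} = 1
G(8) = mex{1,0,5,4,3} = 2
G(9) = mex{2,1,0,5,4} = 3
G(10) = mex{3,2,1,0,5} = 4
G(11) = mex{4,3,2,1,0} = 5
G(12) = mex{5,4,3,2,1} = 0
G(13) = mex{0,5,4,3,2} = 1
G(14) = mex{1,0,5,4,3} = 2
G(n+6) = G(n) holds for n = 0,…,4 (a full window of length max(S) = 5), so the sequence is purely periodic with period 6.

6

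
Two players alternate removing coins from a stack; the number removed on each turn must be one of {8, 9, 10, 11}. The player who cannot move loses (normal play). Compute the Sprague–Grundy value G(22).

G(0) = 0
G(1) = mex{} = 0
G(2) = mex{} = 0
G(3) = mex{} = 0
G(4) = mex{} = 0
G(5) = mex{} = 0
G(6) = mex{} = 0
G(7) = mex{} = 0
G(8) = mex{0} = 1
G(9) = mex{0,0} = 1
G(10) = mex{0,0,0} = 1
G(11) = mex{0,0,0,0} = 1
G(12) = mex{0,0,0,0} = 1
G(13) = mex{0,0,0,0} = 1
G(14) = mex{0,0,0,0} = 1
G(15) = mex{0,0,0,0} = 1
G(16) = mex{1,0,0,0} = 2
G(17) = mex{1,1,0,0} = 2
G(18) = mex{1,1,1,0} = 2
G(19) = mex{1,1,1,1} = 0
G(20) = mex{1,1,1,1} = 0
G(21) = mex{1,1,1,1} = 0
G(22) = mex{1,1,1,1} = 0

0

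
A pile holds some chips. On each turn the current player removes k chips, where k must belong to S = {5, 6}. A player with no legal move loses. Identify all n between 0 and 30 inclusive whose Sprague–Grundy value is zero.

n :  0  1  2  3  4  5  6  7  8  9 10 11 12 13 14 15 16 17 18 19 20 21 22 23 24 25 26 27 28 29 30
G :  0  0  0  0  0  1  1  1  1  1  2  0  0  0  0  0  1  1  1  1  1  2  0  0  0  0  0  1  1  1  1
P-positions are exactly the n with G(n) = 0.

0, 1, 2, 3, 4, 11, 12, 13, 14, 15, 22, 23, 24, 25, 26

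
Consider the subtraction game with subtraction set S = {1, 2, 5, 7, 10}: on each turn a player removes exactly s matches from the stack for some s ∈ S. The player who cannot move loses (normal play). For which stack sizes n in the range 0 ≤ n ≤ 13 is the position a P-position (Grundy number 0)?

n :  0  1  2  3  4  5  6  7  8  9 10 11 12 13
G :  0  1  2  0  1  2  0  1  2  0  1  2  0  1
P-positions are exactly the n with G(n) = 0.

0, 3, 6, 9, 12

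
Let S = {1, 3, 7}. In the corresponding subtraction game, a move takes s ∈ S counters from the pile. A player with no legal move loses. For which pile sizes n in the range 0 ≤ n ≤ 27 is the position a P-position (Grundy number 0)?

0, 2, 4, 6, 8, 10, 12, 14, 16, 18, 20, 22, 24, 26

G(0) = 0
G(1) = mex{0} = 1
G(2) = mex{1} = 0
G(3) = mex{0,0} = 1
G(4) = mex{1,1} = 0
G(5) = mex{0,0} = 1
G(6) = mex{1,1} = 0
G(7) = mex{0,0,0} = 1
G(8) = mex{1,1,1} = 0
G(9) = mex{0,0,0} = 1
G(10) = mex{1,1,1} = 0
G(11) = mex{0,0,0} = 1
G(12) = mex{1,1,1} = 0
G(13) = mex{0,0,0} = 1
G(14) = mex{1,1,1} = 0
G(15) = mex{0,0,0} = 1
G(16) = mex{1,1,1} = 0
G(17) = mex{0,0,0} = 1
G(18) = mex{1,1,1} = 0
G(19) = mex{0,0,0} = 1
G(20) = mex{1,1,1} = 0
G(21) = mex{0,0,0} = 1
G(22) = mex{1,1,1} = 0
G(23) = mex{0,0,0} = 1
G(24) = mex{1,1,1} = 0
G(25) = mex{0,0,0} = 1
G(26) = mex{1,1,1} = 0
G(27) = mex{0,0,0} = 1
P-positions are exactly the n with G(n) = 0.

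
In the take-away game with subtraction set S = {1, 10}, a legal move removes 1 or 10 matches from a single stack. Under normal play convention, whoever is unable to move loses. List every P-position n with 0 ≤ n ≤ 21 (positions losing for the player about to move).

n :  0  1  2  3  4  5  6  7  8  9 10 11 12 13 14 15 16 17 18 19 20 21
G :  0  1  0  1  0  1  0  1  0  1  2  0  1  0  1  0  1  0  1  0  1  2
P-positions are exactly the n with G(n) = 0.

0, 2, 4, 6, 8, 11, 13, 15, 17, 19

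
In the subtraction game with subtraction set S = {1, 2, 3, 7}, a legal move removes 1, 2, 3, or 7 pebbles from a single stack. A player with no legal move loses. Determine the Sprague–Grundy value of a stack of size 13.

1

G(0) = 0
G(1) = mex{0} = 1
G(2) = mex{1,0} = 2
G(3) = mex{2,1,0} = 3
G(4) = mex{3,2,1} = 0
G(5) = mex{0,3,2} = 1
G(6) = mex{1,0,3} = 2
G(7) = mex{2,1,0,0} = 3
G(8) = mex{3,2,1,1} = 0
G(9) = mex{0,3,2,2} = 1
G(10) = mex{1,0,3,3} = 2
G(11) = mex{2,1,0,0} = 3
G(12) = mex{3,2,1,1} = 0
G(13) = mex{0,3,2,2} = 1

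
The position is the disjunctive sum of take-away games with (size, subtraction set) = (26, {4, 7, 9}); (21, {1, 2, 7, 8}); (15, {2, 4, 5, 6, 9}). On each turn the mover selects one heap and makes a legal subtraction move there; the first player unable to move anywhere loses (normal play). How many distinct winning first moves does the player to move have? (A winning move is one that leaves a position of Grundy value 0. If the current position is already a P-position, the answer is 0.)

Heap A, S = {4, 7, 9}:
n :  0  1  2  3  4  5  6  7  8  9 10 11 12 13 14 15 16 17 18 19 20 21 22 23 24 25 26
G :  0  0  0  0  1  1  1  1  2  2  2  2  3  0  0  0  0  1  1  1  1  2  2  2  2  3  0
G_A(26) = 0.
Heap B, S = {1, 2, 7, 8}:
G(0) = 0
G(1) = mex{0} = 1
G(2) = mex{1,0} = 2
G(3) = mex{2,1} = 0
G(4) = mex{0,2} = 1
G(5) = mex{1,0} = 2
G(6) = mex{2,1} = 0
G(7) = mex{0,2,0} = 1
G(8) = mex{1,0,1,0} = 2
G(9) = mex{2,1,2,1} = 0
G(10) = mex{0,2,0,2} = 1
G(11) = mex{1,0,1,0} = 2
G(12) = mex{2,1,2,1} = 0
G(13) = mex{0,2,0,2} = 1
G(14) = mex{1,0,1,0} = 2
G(15) = mex{2,1,2,1} = 0
G(16) = mex{0,2,0,2} = 1
G(17) = mex{1,0,1,0} = 2
G(18) = mex{2,1,2,1} = 0
G(19) = mex{0,2,0,2} = 1
G(20) = mex{1,0,1,0} = 2
G(21) = mex{2,1,2,1} = 0
G_B(21) = 0.
Heap C, S = {2, 4, 5, 6, 9}:
G(0) = 0
G(1) = mex{} = 0
G(2) = mex{0} = 1
G(3) = mex{0} = 1
G(4) = mex{1,0} = 2
G(5) = mex{1,0,0} = 2
G(6) = mex{2,1,0,0} = 3
G(7) = mex{2,1,1,0} = 3
G(8) = mex{3,2,1,1} = 0
G(9) = mex{3,2,2,1,0} = 4
G(10) = mex{0,3,2,2,0} = 1
G(11) = mex{4,3,3,2,1} = 0
G(12) = mex{1,0,3,3,1} = 2
G(13) = mex{0,4,0,3,2} = 1
G(14) = mex{2,1,4,0,2} = 3
G(15) = mex{1,0,1,4,3} = 2
G_C(15) = 2.
Combined Grundy value = 0 ⊕ 0 ⊕ 2 = 2.
A winning move leaves total XOR = 0, i.e. changes one component's Grundy value g to g ⊕ X where X is the current total.
Heap A: need g' = 0⊕2 = 2. Options: 26−4→G=2, 26−7→G=1, 26−9→G=1. Hits: 1.
Heap B: need g' = 0⊕2 = 2. Options: 21−1→G=2, 21−2→G=1, 21−7→G=2, 21−8→G=1. Hits: 2.
Heap C: need g' = 2⊕2 = 0. Options: 15−2→G=1, 15−4→G=0, 15−5→G=1, 15−6→G=4, 15−9→G=3. Hits: 1.

4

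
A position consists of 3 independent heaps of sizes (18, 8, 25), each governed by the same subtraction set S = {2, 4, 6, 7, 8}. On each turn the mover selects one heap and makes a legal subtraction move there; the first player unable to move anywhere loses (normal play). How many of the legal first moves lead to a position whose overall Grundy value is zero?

1

All heaps use S = {2, 4, 6, 7, 8}:
G(0) = 0
G(1) = mex{} = 0
G(2) = mex{0} = 1
G(3) = mex{0} = 1
G(4) = mex{1,0} = 2
G(5) = mex{1,0} = 2
G(6) = mex{2,1,0} = 3
G(7) = mex{2,1,0,0} = 3
G(8) = mex{3,2,1,0,0} = 4
G(9) = mex{3,2,1,1,0} = 4
G(10) = mex{4,3,2,1,1} = 0
G(11) = mex{4,3,2,2,1} = 0
G(12) = mex{0,4,3,2,2} = 1
G(13) = mex{0,4,3,3,2} = 1
G(14) = mex{1,0,4,3,3} = 2
G(15) = mex{1,0,4,4,3} = 2
G(16) = mex{2,1,0,4,4} = 3
G(17) = mex{2,1,0,0,4} = 3
G(18) = mex{3,2,1,0,0} = 4
G(19) = mex{3,2,1,1,0} = 4
G(20) = mex{4,3,2,1,1} = 0
G(21) = mex{4,3,2,2,1} = 0
G(22) = mex{0,4,3,2,2} = 1
G(23) = mex{0,4,3,3,2} = 1
G(24) = mex{1,0,4,3,3} = 2
G(25) = mex{1,0,4,4,3} = 2
Heap A: G(18) = 4.
Heap B: G(8) = 4.
Heap C: G(25) = 2.
Combined Grundy value = 4 ⊕ 4 ⊕ 2 = 2.
A winning move leaves total XOR = 0, i.e. changes one component's Grundy value g to g ⊕ X where X is the current total.
Heap A: need g' = 4⊕2 = 6. Options: 18−2→G=3, 18−4→G=2, 18−6→G=1, 18−7→G=0, 18−8→G=0. Hits: 0.
Heap B: need g' = 4⊕2 = 6. Options: 8−2→G=3, 8−4→G=2, 8−6→G=1, 8−7→G=0, 8−8→G=0. Hits: 0.
Heap C: need g' = 2⊕2 = 0. Options: 25−2→G=1, 25−4→G=0, 25−6→G=4, 25−7→G=4, 25−8→G=3. Hits: 1.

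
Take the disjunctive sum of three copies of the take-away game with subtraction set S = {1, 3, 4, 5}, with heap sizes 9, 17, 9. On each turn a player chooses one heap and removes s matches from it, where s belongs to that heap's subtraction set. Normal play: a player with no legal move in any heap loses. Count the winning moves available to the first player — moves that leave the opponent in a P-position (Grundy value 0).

3

All heaps use S = {1, 3, 4, 5}:
n :  0  1  2  3  4  5  6  7  8  9 10 11 12 13 14 15 16 17
G :  0  1  0  1  2  3  2  3  0  1  0  1  2  3  2  3  0  1
Heap A: G(9) = 1.
Heap B: G(17) = 1.
Heap C: G(9) = 1.
Combined Grundy value = 1 ⊕ 1 ⊕ 1 = 1.
A winning move leaves total XOR = 0, i.e. changes one component's Grundy value g to g ⊕ X where X is the current total.
Heap A: need g' = 1⊕1 = 0. Options: 9−1→G=0, 9−3→G=2, 9−4→G=3, 9−5→G=2. Hits: 1.
Heap B: need g' = 1⊕1 = 0. Options: 17−1→G=0, 17−3→G=2, 17−4→G=3, 17−5→G=2. Hits: 1.
Heap C: need g' = 1⊕1 = 0. Options: 9−1→G=0, 9−3→G=2, 9−4→G=3, 9−5→G=2. Hits: 1.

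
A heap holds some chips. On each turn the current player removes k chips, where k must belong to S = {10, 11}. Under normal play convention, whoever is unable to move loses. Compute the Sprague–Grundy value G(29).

G(0) = 0
G(1) = mex{} = 0
G(2) = mex{} = 0
G(3) = mex{} = 0
G(4) = mex{} = 0
G(5) = mex{} = 0
G(6) = mex{} = 0
G(7) = mex{} = 0
G(8) = mex{} = 0
G(9) = mex{} = 0
G(10) = mex{0} = 1
G(11) = mex{0,0} = 1
G(12) = mex{0,0} = 1
G(13) = mex{0,0} = 1
G(14) = mex{0,0} = 1
G(15) = mex{0,0} = 1
G(16) = mex{0,0} = 1
G(17) = mex{0,0} = 1
G(18) = mex{0,0} = 1
G(19) = mex{0,0} = 1
G(20) = mex{1,0} = 2
G(21) = mex{1,1} = 0
G(22) = mex{1,1} = 0
G(23) = mex{1,1} = 0
G(24) = mex{1,1} = 0
G(25) = mex{1,1} = 0
G(26) = mex{1,1} = 0
G(27) = mex{1,1} = 0
G(28) = mex{1,1} = 0
G(29) = mex{1,1} = 0

0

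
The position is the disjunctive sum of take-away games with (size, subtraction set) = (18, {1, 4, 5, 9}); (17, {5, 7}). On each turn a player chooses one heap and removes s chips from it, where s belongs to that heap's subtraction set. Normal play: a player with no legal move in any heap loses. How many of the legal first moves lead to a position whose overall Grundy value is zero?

Heap A, S = {1, 4, 5, 9}:
G(0) = 0
G(1) = mex{0} = 1
G(2) = mex{1} = 0
G(3) = mex{0} = 1
G(4) = mex{1,0} = 2
G(5) = mex{2,1,0} = 3
G(6) = mex{3,0,1} = 2
G(7) = mex{2,1,0} = 3
G(8) = mex{3,2,1} = 0
G(9) = mex{0,3,2,0} = 1
G(10) = mex{1,2,3,1} = 0
G(11) = mex{0,3,2,0} = 1
G(12) = mex{1,0,3,1} = 2
G(13) = mex{2,1,0,2} = 3
G(14) = mex{3,0,1,3} = 2
G(15) = mex{2,1,0,2} = 3
G(16) = mex{3,2,1,3} = 0
G(17) = mex{0,3,2,0} = 1
G(18) = mex{1,2,3,1} = 0
G_A(18) = 0.
Heap B, S = {5, 7}:
n :  0  1  2  3  4  5  6  7  8  9 10 11 12 13 14 15 16 17
G :  0  0  0  0  0  1  1  1  1  1  2  2  0  0  0  0  0  1
G_B(17) = 1.
Combined Grundy value = 0 ⊕ 1 = 1.
A winning move leaves total XOR = 0, i.e. changes one component's Grundy value g to g ⊕ X where X is the current total.
Heap A: need g' = 0⊕1 = 1. Options: 18−1→G=1, 18−4→G=2, 18−5→G=3, 18−9→G=1. Hits: 2.
Heap B: need g' = 1⊕1 = 0. Options: 17−5→G=0, 17−7→G=2. Hits: 1.

3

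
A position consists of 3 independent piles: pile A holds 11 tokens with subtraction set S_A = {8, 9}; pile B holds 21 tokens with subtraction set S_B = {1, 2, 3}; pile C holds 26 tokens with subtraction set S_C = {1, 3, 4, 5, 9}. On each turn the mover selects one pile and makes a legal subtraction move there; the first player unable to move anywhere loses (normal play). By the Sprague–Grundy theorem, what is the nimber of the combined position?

0

Pile A, S = {8, 9}:
G(0) = 0
G(1) = mex{} = 0
G(2) = mex{} = 0
G(3) = mex{} = 0
G(4) = mex{} = 0
G(5) = mex{} = 0
G(6) = mex{} = 0
G(7) = mex{} = 0
G(8) = mex{0} = 1
G(9) = mex{0,0} = 1
G(10) = mex{0,0} = 1
G(11) = mex{0,0} = 1
G_A(11) = 1.
Pile B, S = {1, 2, 3}:
G(0) = 0
G(1) = mex{0} = 1
G(2) = mex{1,0} = 2
G(3) = mex{2,1,0} = 3
G(4) = mex{3,2,1} = 0
G(5) = mex{0,3,2} = 1
G(6) = mex{1,0,3} = 2
G(7) = mex{2,1,0} = 3
G(8) = mex{3,2,1} = 0
G(9) = mex{0,3,2} = 1
G(10) = mex{1,0,3} = 2
G(11) = mex{2,1,0} = 3
G(12) = mex{3,2,1} = 0
G(13) = mex{0,3,2} = 1
G(14) = mex{1,0,3} = 2
G(15) = mex{2,1,0} = 3
G(16) = mex{3,2,1} = 0
G(17) = mex{0,3,2} = 1
G(18) = mex{1,0,3} = 2
G(19) = mex{2,1,0} = 3
G(20) = mex{3,2,1} = 0
G(21) = mex{0,3,2} = 1
G_B(21) = 1.
Pile C, S = {1, 3, 4, 5, 9}:
n :  0  1  2  3  4  5  6  7  8  9 10 11 12 13 14 15 16 17 18 19 20 21 22 23 24 25 26
G :  0  1  0  1  2  3  2  3  0  1  0  1  2  3  2  3  0  1  0  1  2  3  2  3  0  1  0
G_C(26) = 0.
Combined Grundy value = 1 ⊕ 1 ⊕ 0 = 0.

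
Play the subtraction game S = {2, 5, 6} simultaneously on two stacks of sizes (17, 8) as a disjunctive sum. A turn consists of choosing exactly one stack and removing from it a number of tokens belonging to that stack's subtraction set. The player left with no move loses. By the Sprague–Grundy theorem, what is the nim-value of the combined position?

All stacks use S = {2, 5, 6}:
G(0) = 0
G(1) = mex{} = 0
G(2) = mex{0} = 1
G(3) = mex{0} = 1
G(4) = mex{1} = 0
G(5) = mex{1,0} = 2
G(6) = mex{0,0,0} = 1
G(7) = mex{2,1,0} = 3
G(8) = mex{1,1,1} = 0
G(9) = mex{3,0,1} = 2
G(10) = mex{0,2,0} = 1
G(11) = mex{2,1,2} = 0
G(12) = mex{1,3,1} = 0
G(13) = mex{0,0,3} = 1
G(14) = mex{0,2,0} = 1
G(15) = mex{1,1,2} = 0
G(16) = mex{1,0,1} = 2
G(17) = mex{0,0,0} = 1
Stack A: G(17) = 1.
Stack B: G(8) = 0.
Combined Grundy value = 1 ⊕ 0 = 1.

1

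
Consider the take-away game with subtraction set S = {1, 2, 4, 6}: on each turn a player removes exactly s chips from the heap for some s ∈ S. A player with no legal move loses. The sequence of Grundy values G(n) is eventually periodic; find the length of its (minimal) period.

n :  0  1  2  3  4  5  6  7  8  9 10 11 12 13 14 15 16 17
G :  0  1  2  0  1  2  3  4  0  1  2  0  1  2  3  4  0  1
G(n+8) = G(n) holds for n = 0,…,5 (a full window of length max(S) = 6), so the sequence is purely periodic with period 8.

8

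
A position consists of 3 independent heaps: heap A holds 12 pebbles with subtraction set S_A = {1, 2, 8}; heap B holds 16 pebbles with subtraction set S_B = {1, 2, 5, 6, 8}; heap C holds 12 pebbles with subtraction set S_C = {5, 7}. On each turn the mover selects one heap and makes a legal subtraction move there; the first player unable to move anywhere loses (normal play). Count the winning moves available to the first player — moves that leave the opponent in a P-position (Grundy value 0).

3

Heap A, S = {1, 2, 8}:
G(0) = 0
G(1) = mex{0} = 1
G(2) = mex{1,0} = 2
G(3) = mex{2,1} = 0
G(4) = mex{0,2} = 1
G(5) = mex{1,0} = 2
G(6) = mex{2,1} = 0
G(7) = mex{0,2} = 1
G(8) = mex{1,0,0} = 2
G(9) = mex{2,1,1} = 0
G(10) = mex{0,2,2} = 1
G(11) = mex{1,0,0} = 2
G(12) = mex{2,1,1} = 0
G_A(12) = 0.
Heap B, S = {1, 2, 5, 6, 8}:
G(0) = 0
G(1) = mex{0} = 1
G(2) = mex{1,0} = 2
G(3) = mex{2,1} = 0
G(4) = mex{0,2} = 1
G(5) = mex{1,0,0} = 2
G(6) = mex{2,1,1,0} = 3
G(7) = mex{3,2,2,1} = 0
G(8) = mex{0,3,0,2,0} = 1
G(9) = mex{1,0,1,0,1} = 2
G(10) = mex{2,1,2,1,2} = 0
G(11) = mex{0,2,3,2,0} = 1
G(12) = mex{1,0,0,3,1} = 2
G(13) = mex{2,1,1,0,2} = 3
G(14) = mex{3,2,2,1,3} = 0
G(15) = mex{0,3,0,2,0} = 1
G(16) = mex{1,0,1,0,1} = 2
G_B(16) = 2.
Heap C, S = {5, 7}:
G(0) = 0
G(1) = mex{} = 0
G(2) = mex{} = 0
G(3) = mex{} = 0
G(4) = mex{} = 0
G(5) = mex{0} = 1
G(6) = mex{0} = 1
G(7) = mex{0,0} = 1
G(8) = mex{0,0} = 1
G(9) = mex{0,0} = 1
G(10) = mex{1,0} = 2
G(11) = mex{1,0} = 2
G(12) = mex{1,1} = 0
G_C(12) = 0.
Combined Grundy value = 0 ⊕ 2 ⊕ 0 = 2.
A winning move leaves total XOR = 0, i.e. changes one component's Grundy value g to g ⊕ X where X is the current total.
Heap A: need g' = 0⊕2 = 2. Options: 12−1→G=2, 12−2→G=1, 12−8→G=1. Hits: 1.
Heap B: need g' = 2⊕2 = 0. Options: 16−1→G=1, 16−2→G=0, 16−5→G=1, 16−6→G=0, 16−8→G=1. Hits: 2.
Heap C: need g' = 0⊕2 = 2. Options: 12−5→G=1, 12−7→G=1. Hits: 0.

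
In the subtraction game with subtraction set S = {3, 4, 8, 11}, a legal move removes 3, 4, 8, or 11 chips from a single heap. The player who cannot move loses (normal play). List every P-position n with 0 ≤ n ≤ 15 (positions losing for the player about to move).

n :  0  1  2  3  4  5  6  7  8  9 10 11 12 13 14 15
G :  0  0  0  1  1  1  2  0  2  3  1  3  4  2  0  2
P-positions are exactly the n with G(n) = 0.

0, 1, 2, 7, 14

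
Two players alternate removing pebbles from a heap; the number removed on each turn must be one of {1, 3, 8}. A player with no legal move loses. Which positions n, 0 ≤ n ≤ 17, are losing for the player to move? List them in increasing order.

G(0) = 0
G(1) = mex{0} = 1
G(2) = mex{1} = 0
G(3) = mex{0,0} = 1
G(4) = mex{1,1} = 0
G(5) = mex{0,0} = 1
G(6) = mex{1,1} = 0
G(7) = mex{0,0} = 1
G(8) = mex{1,1,0} = 2
G(9) = mex{2,0,1} = 3
G(10) = mex{3,1,0} = 2
G(11) = mex{2,2,1} = 0
G(12) = mex{0,3,0} = 1
G(13) = mex{1,2,1} = 0
G(14) = mex{0,0,0} = 1
G(15) = mex{1,1,1} = 0
G(16) = mex{0,0,2} = 1
G(17) = mex{1,1,3} = 0
P-positions are exactly the n with G(n) = 0.

0, 2, 4, 6, 11, 13, 15, 17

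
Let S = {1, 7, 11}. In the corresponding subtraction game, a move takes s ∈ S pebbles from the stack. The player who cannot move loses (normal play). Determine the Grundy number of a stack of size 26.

0

G(0) = 0
G(1) = mex{0} = 1
G(2) = mex{1} = 0
G(3) = mex{0} = 1
G(4) = mex{1} = 0
G(5) = mex{0} = 1
G(6) = mex{1} = 0
G(7) = mex{0,0} = 1
G(8) = mex{1,1} = 0
G(9) = mex{0,0} = 1
G(10) = mex{1,1} = 0
G(11) = mex{0,0,0} = 1
G(12) = mex{1,1,1} = 0
G(13) = mex{0,0,0} = 1
G(14) = mex{1,1,1} = 0
G(15) = mex{0,0,0} = 1
G(16) = mex{1,1,1} = 0
G(17) = mex{0,0,0} = 1
G(18) = mex{1,1,1} = 0
G(19) = mex{0,0,0} = 1
G(20) = mex{1,1,1} = 0
G(21) = mex{0,0,0} = 1
G(22) = mex{1,1,1} = 0
G(23) = mex{0,0,0} = 1
G(24) = mex{1,1,1} = 0
G(25) = mex{0,0,0} = 1
G(26) = mex{1,1,1} = 0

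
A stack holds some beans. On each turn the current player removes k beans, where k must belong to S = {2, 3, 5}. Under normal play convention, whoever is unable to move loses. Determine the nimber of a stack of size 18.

n :  0  1  2  3  4  5  6  7  8  9 10 11 12 13 14 15 16 17 18
G :  0  0  1  1  2  2  3  0  0  1  1  2  2  3  0  0  1  1  2

2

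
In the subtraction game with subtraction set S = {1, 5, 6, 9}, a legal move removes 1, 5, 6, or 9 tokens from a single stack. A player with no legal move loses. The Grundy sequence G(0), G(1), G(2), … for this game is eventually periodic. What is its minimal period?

12

G(0) = 0
G(1) = mex{0} = 1
G(2) = mex{1} = 0
G(3) = mex{0} = 1
G(4) = mex{1} = 0
G(5) = mex{0,0} = 1
G(6) = mex{1,1,0} = 2
G(7) = mex{2,0,1} = 3
G(8) = mex{3,1,0} = 2
G(9) = mex{2,0,1,0} = 3
G(10) = mex{3,1,0,1} = 2
G(11) = mex{2,2,1,0} = 3
G(12) = mex{3,3,2,1} = 0
G(13) = mex{0,2,3,0} = 1
G(14) = mex{1,3,2,1} = 0
G(15) = mex{0,2,3,2} = 1
G(16) = mex{1,3,2,3} = 0
G(17) = mex{0,0,3,2} = 1
G(18) = mex{1,1,0,3} = 2
G(19) = mex{2,0,1,2} = 3
G(20) = mex{3,1,0,3} = 2
G(21) = mex{2,0,1,0} = 3
G(22) = mex{3,1,0,1} = 2
G(23) = mex{2,2,1,0} = 3
G(24) = mex{3,3,2,1} = 0
G(25) = mex{0,2,3,0} = 1
G(n+12) = G(n) holds for n = 0,…,8 (a full window of length max(S) = 9), so the sequence is purely periodic with period 12.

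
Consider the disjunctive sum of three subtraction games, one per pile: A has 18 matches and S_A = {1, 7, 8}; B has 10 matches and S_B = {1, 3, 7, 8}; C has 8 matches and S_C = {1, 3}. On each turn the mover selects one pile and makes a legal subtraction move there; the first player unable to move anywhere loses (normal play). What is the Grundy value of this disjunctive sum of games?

3

Pile A, S = {1, 7, 8}:
G(0) = 0
G(1) = mex{0} = 1
G(2) = mex{1} = 0
G(3) = mex{0} = 1
G(4) = mex{1} = 0
G(5) = mex{0} = 1
G(6) = mex{1} = 0
G(7) = mex{0,0} = 1
G(8) = mex{1,1,0} = 2
G(9) = mex{2,0,1} = 3
G(10) = mex{3,1,0} = 2
G(11) = mex{2,0,1} = 3
G(12) = mex{3,1,0} = 2
G(13) = mex{2,0,1} = 3
G(14) = mex{3,1,0} = 2
G(15) = mex{2,2,1} = 0
G(16) = mex{0,3,2} = 1
G(17) = mex{1,2,3} = 0
G(18) = mex{0,3,2} = 1
G_A(18) = 1.
Pile B, S = {1, 3, 7, 8}:
n :  0  1  2  3  4  5  6  7  8  9 10
G :  0  1  0  1  0  1  0  1  2  3  2
G_B(10) = 2.
Pile C, S = {1, 3}:
n : 0 1 2 3 4 5 6 7 8
G : 0 1 0 1 0 1 0 1 0
G_C(8) = 0.
Combined Grundy value = 1 ⊕ 2 ⊕ 0 = 3.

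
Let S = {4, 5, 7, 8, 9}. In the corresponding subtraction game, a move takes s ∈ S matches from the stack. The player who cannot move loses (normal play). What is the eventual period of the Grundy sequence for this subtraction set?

13

G(0) = 0
G(1) = mex{} = 0
G(2) = mex{} = 0
G(3) = mex{} = 0
G(4) = mex{0} = 1
G(5) = mex{0,0} = 1
G(6) = mex{0,0} = 1
G(7) = mex{0,0,0} = 1
G(8) = mex{1,0,0,0} = 2
G(9) = mex{1,1,0,0,0} = 2
G(10) = mex{1,1,0,0,0} = 2
G(11) = mex{1,1,1,0,0} = 2
G(12) = mex{2,1,1,1,0} = 3
G(13) = mex{2,2,1,1,1} = 0
G(14) = mex{2,2,1,1,1} = 0
G(15) = mex{2,2,2,1,1} = 0
G(16) = mex{3,2,2,2,1} = 0
G(17) = mex{0,3,2,2,2} = 1
G(18) = mex{0,0,2,2,2} = 1
G(19) = mex{0,0,3,2,2} = 1
G(20) = mex{0,0,0,3,2} = 1
G(21) = mex{1,0,0,0,3} = 2
G(22) = mex{1,1,0,0,0} = 2
G(23) = mex{1,1,0,0,0} = 2
G(24) = mex{1,1,1,0,0} = 2
G(25) = mex{2,1,1,1,0} = 3
G(26) = mex{2,2,1,1,1} = 0
G(27) = mex{2,2,1,1,1} = 0
G(n+13) = G(n) holds for n = 0,…,8 (a full window of length max(S) = 9), so the sequence is purely periodic with period 13.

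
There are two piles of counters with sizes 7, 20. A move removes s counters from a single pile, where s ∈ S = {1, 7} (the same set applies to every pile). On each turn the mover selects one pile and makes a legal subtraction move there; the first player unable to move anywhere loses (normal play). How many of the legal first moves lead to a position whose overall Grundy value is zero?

4

All piles use S = {1, 7}:
G(0) = 0
G(1) = mex{0} = 1
G(2) = mex{1} = 0
G(3) = mex{0} = 1
G(4) = mex{1} = 0
G(5) = mex{0} = 1
G(6) = mex{1} = 0
G(7) = mex{0,0} = 1
G(8) = mex{1,1} = 0
G(9) = mex{0,0} = 1
G(10) = mex{1,1} = 0
G(11) = mex{0,0} = 1
G(12) = mex{1,1} = 0
G(13) = mex{0,0} = 1
G(14) = mex{1,1} = 0
G(15) = mex{0,0} = 1
G(16) = mex{1,1} = 0
G(17) = mex{0,0} = 1
G(18) = mex{1,1} = 0
G(19) = mex{0,0} = 1
G(20) = mex{1,1} = 0
Pile A: G(7) = 1.
Pile B: G(20) = 0.
Combined Grundy value = 1 ⊕ 0 = 1.
A winning move leaves total XOR = 0, i.e. changes one component's Grundy value g to g ⊕ X where X is the current total.
Pile A: need g' = 1⊕1 = 0. Options: 7−1→G=0, 7−7→G=0. Hits: 2.
Pile B: need g' = 0⊕1 = 1. Options: 20−1→G=1, 20−7→G=1. Hits: 2.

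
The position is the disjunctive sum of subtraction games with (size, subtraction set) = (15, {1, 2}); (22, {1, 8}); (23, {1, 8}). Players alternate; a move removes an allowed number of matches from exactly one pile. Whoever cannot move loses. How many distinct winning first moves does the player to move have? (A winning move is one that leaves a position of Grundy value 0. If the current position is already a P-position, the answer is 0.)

Pile A, S = {1, 2}:
n :  0  1  2  3  4  5  6  7  8  9 10 11 12 13 14 15
G :  0  1  2  0  1  2  0  1  2  0  1  2  0  1  2  0
G_A(15) = 0.
Pile B, S = {1, 8}:
n :  0  1  2  3  4  5  6  7  8  9 10 11 12 13 14 15 16 17 18 19 20 21 22
G :  0  1  0  1  0  1  0  1  2  0  1  0  1  0  1  0  1  2  0  1  0  1  0
G_B(22) = 0.
Pile C, S = {1, 8}:
G(0) = 0
G(1) = mex{0} = 1
G(2) = mex{1} = 0
G(3) = mex{0} = 1
G(4) = mex{1} = 0
G(5) = mex{0} = 1
G(6) = mex{1} = 0
G(7) = mex{0} = 1
G(8) = mex{1,0} = 2
G(9) = mex{2,1} = 0
G(10) = mex{0,0} = 1
G(11) = mex{1,1} = 0
G(12) = mex{0,0} = 1
G(13) = mex{1,1} = 0
G(14) = mex{0,0} = 1
G(15) = mex{1,1} = 0
G(16) = mex{0,2} = 1
G(17) = mex{1,0} = 2
G(18) = mex{2,1} = 0
G(19) = mex{0,0} = 1
G(20) = mex{1,1} = 0
G(21) = mex{0,0} = 1
G(22) = mex{1,1} = 0
G(23) = mex{0,0} = 1
G_C(23) = 1.
Combined Grundy value = 0 ⊕ 0 ⊕ 1 = 1.
A winning move leaves total XOR = 0, i.e. changes one component's Grundy value g to g ⊕ X where X is the current total.
Pile A: need g' = 0⊕1 = 1. Options: 15−1→G=2, 15−2→G=1. Hits: 1.
Pile B: need g' = 0⊕1 = 1. Options: 22−1→G=1, 22−8→G=1. Hits: 2.
Pile C: need g' = 1⊕1 = 0. Options: 23−1→G=0, 23−8→G=0. Hits: 2.

5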